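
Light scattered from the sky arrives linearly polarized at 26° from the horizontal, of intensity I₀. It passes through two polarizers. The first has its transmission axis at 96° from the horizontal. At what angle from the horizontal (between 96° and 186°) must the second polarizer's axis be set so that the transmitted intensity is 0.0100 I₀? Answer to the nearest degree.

I₁ = I₀ cos²(96° − 26°) = I₀ cos²(70°) = 0.117 I₀.
Need I₂/I₀ = 0.01, so cos²(θ − 96°) = 0.01 / 0.117 = 0.08549.
θ − 96° = arccos(√0.08549) = 73.0°, giving θ ≈ 96 + 73.0 = 169.0°.

θ ≈ 169°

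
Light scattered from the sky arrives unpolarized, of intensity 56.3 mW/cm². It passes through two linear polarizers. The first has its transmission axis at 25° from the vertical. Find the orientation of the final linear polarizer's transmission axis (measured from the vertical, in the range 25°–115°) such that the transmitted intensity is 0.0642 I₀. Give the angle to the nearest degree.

θ ≈ 94°

Unpolarized light through the first polarizer → I₁ = ½ I₀, now polarized at 25°.
Need I₂/I₀ = 0.0642, so cos²(θ − 25°) = 0.0642 / 0.5 = 0.1284.
θ − 25° = arccos(√0.1284) = 69.0°, giving θ ≈ 25 + 69.0 = 94.0°.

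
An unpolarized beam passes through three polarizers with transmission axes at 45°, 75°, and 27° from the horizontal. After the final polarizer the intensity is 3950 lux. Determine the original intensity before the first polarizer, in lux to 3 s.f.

Unpolarized light through the first polarizer → I₁ = ½ I₀, now polarized at 45°.
I₂ = I₁ cos²(75° − 45°) = 0.5 I₀ · cos²(30°) = 0.375 I₀.
I₃ = I₂ cos²(27° − 75°) = 0.375 I₀ · cos²(48°) = 0.1679 I₀.
So 3950 lux = 0.1679 I₀, giving I₀ = 3950/0.1679 = 2.353e+04 lux.

I₀ ≈ 2.35e4 lux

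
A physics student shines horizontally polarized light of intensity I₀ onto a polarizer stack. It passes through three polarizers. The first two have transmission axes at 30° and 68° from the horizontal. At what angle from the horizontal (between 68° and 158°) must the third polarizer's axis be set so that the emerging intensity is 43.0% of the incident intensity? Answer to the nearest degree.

θ ≈ 84°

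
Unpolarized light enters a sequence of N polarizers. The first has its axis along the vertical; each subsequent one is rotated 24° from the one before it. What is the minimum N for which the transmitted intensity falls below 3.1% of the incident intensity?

First polarizer halves the unpolarized light: factor 1/2.
Each further stage multiplies by cos²(24°) = 0.8346.
After N polarizers: T = 0.5·0.8346^(N−1). Require T < 0.031 ⇒ N−1 > ln(0.031/0.5)/ln(0.8346) = 15.38, so N−1 ≥ 16 and N = 17.
Check: N=17 gives T = 0.02769 < 0.031; N=16 gives T = 0.03318.

N = 17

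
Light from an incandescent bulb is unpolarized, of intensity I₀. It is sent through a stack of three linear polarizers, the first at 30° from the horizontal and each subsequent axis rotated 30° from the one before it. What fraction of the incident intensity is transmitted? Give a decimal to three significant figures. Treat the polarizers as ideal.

Unpolarized light through the first polarizer → I₁ = ½ I₀, now polarized at 30°.
I₂ = I₁ cos²(30°) = 0.5 · 0.75 I₀ = 0.375 I₀.
I₃ = I₂ cos²(30°) = 0.375 · 0.75 I₀ = 0.2813 I₀.
Transmitted fraction = 0.2813.

≈ 0.281 I₀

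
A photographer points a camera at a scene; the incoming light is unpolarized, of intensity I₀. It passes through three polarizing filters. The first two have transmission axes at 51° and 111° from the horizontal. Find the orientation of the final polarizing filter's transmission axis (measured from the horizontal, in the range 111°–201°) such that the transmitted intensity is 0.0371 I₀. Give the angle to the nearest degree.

Unpolarized light through the first polarizer → I₁ = ½ I₀, now polarized at 51°.
I₂ = I₁ cos²(111° − 51°) = 0.5 I₀ · cos²(60°) = 0.125 I₀.
Need I₃/I₀ = 0.0371, so cos²(θ − 111°) = 0.0371 / 0.125 = 0.2968.
θ − 111° = arccos(√0.2968) = 57.0°, giving θ ≈ 111 + 57.0 = 168.0°.

θ ≈ 168°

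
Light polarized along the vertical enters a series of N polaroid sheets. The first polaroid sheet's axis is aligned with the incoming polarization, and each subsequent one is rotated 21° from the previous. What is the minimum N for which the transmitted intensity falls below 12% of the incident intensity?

N = 17

First polarizer is aligned with the polarization: full transmission.
Each further stage multiplies by cos²(21°) = 0.8716.
After N polarizers: T = 0.8716^(N−1). Require T < 0.12 ⇒ N−1 > ln(0.12)/ln(0.8716) = 15.42, so N−1 ≥ 16 and N = 17.
Check: N=17 gives T = 0.1109 < 0.12; N=16 gives T = 0.1272.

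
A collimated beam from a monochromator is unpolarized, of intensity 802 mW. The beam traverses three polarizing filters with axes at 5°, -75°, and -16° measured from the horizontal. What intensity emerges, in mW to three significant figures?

Unpolarized light through the first polarizer → I₁ = 802 mW/2 = 401 mW, polarized at 5°.
I₂ = I₁ · cos²(80°) = 401 · 0.03015 = 12.09 mW.
I₃ = I₂ · cos²(59°) = 12.09 · 0.2653 = 3.207 mW.

I ≈ 3.21 mW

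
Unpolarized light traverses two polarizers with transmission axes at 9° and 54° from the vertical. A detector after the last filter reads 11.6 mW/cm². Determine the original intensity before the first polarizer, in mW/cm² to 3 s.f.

I₀ ≈ 46.4 mW/cm²

Unpolarized light through the first polarizer → I₁ = ½ I₀, now polarized at 9°.
I₂ = I₁ cos²(54° − 9°) = 0.5 I₀ · cos²(45°) = 0.25 I₀.
So 11.6 mW/cm² = 0.25 I₀, giving I₀ = 11.6/0.25 = 46.4 mW/cm².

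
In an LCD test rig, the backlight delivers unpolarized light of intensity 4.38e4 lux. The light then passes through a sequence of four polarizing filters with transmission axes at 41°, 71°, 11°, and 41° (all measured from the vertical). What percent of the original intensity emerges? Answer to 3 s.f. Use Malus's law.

≈ 7.03%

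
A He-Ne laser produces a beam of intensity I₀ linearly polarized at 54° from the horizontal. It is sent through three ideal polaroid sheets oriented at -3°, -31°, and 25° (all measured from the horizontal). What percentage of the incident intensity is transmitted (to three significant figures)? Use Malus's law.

By Malus's law, I₁ = I₀ cos²(-3° − 54°) = I₀ cos²(57°) = 0.2966 I₀.
I₂ = I₁ cos²(-31° + 3°) = 0.2966 I₀ · cos²(28°) = 0.2313 I₀.
I₃ = I₂ cos²(25° + 31°) = 0.2313 I₀ · cos²(56°) = 0.07231 I₀.
That is 7.231% of the incident intensity.

≈ 7.23%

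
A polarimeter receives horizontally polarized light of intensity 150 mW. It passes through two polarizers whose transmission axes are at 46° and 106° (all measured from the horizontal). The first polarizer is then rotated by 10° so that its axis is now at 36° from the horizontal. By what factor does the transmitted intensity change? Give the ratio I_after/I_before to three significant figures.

Before rotation:
I₁ = I₀ cos²(46° − 0°) = I₀ cos²(46°) = 0.4826 I₀.
I₂ = I₁ cos²(106° − 46°) = 0.4826 I₀ · cos²(60°) = 0.1206 I₀.
After rotation:
I₁ = I₀ cos²(36° − 0°) = I₀ cos²(36°) = 0.6545 I₀.
I₂ = I₁ cos²(106° − 36°) = 0.6545 I₀ · cos²(70°) = 0.07656 I₀.
Ratio = 0.07656 / 0.1206 = 0.6347.

I_new/I_old ≈ 0.635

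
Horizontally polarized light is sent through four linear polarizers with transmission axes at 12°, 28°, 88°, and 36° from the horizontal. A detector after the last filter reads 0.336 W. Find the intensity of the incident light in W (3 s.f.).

I₁ = I₀ cos²(12° − 0°) = I₀ cos²(12°) = 0.9568 I₀.
I₂ = I₁ cos²(28° − 12°) = 0.9568 I₀ · cos²(16°) = 0.8841 I₀.
I₃ = I₂ cos²(88° − 28°) = 0.8841 I₀ · cos²(60°) = 0.221 I₀.
I₄ = I₃ cos²(36° − 88°) = 0.221 I₀ · cos²(52°) = 0.08378 I₀.
So 0.336 W = 0.08378 I₀, giving I₀ = 0.336/0.08378 = 4.011 W.

I₀ ≈ 4.01 W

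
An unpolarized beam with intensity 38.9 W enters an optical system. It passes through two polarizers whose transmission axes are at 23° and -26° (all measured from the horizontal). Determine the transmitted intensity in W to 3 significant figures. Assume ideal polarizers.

I ≈ 8.37 W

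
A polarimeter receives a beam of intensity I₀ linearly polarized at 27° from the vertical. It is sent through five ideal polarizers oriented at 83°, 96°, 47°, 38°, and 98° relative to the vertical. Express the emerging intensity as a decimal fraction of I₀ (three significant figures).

≈ 0.0312 I₀

By Malus's law, I₁ = I₀ cos²(83° − 27°) = I₀ cos²(56°) = 0.3127 I₀.
I₂ = I₁ cos²(96° − 83°) = 0.3127 I₀ · cos²(13°) = 0.2969 I₀.
I₃ = I₂ cos²(47° − 96°) = 0.2969 I₀ · cos²(49°) = 0.1278 I₀.
I₄ = I₃ cos²(38° − 47°) = 0.1278 I₀ · cos²(9°) = 0.1247 I₀.
I₅ = I₄ cos²(98° − 38°) = 0.1247 I₀ · cos²(60°) = 0.03116 I₀.
Transmitted fraction = 0.03116.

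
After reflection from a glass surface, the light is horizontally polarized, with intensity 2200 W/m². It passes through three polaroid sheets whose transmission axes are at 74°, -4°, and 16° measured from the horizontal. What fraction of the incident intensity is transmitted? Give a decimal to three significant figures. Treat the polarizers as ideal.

I/I₀ ≈ 0.00290

I₁ = 2200 W/m² · cos²(74°) = 167.1 W/m².
I₂ = I₁ · cos²(78°) = 167.1 · 0.04323 = 7.225 W/m².
I₃ = I₂ · cos²(20°) = 7.225 · 0.883 = 6.38 W/m².
Transmitted fraction = 0.0029.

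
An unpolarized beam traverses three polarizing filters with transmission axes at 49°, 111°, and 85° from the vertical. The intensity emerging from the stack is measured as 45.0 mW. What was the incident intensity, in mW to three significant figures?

Unpolarized light through the first polarizer → I₁ = ½ I₀, now polarized at 49°.
I₂ = I₁ cos²(111° − 49°) = 0.5 I₀ · cos²(62°) = 0.1102 I₀.
I₃ = I₂ cos²(85° − 111°) = 0.1102 I₀ · cos²(26°) = 0.08902 I₀.
So 45.0 mW = 0.08902 I₀, giving I₀ = 45.0/0.08902 = 505.5 mW.

I₀ ≈ 505 mW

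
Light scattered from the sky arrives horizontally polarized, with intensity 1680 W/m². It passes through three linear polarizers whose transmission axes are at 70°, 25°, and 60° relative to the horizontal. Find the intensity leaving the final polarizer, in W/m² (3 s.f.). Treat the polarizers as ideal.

I ≈ 65.9 W/m²

I₁ = 1680 W/m² · cos²(70°) = 196.5 W/m².
I₂ = I₁ · cos²(45°) = 196.5 · 0.5 = 98.26 W/m².
I₃ = I₂ · cos²(35°) = 98.26 · 0.671 = 65.93 W/m².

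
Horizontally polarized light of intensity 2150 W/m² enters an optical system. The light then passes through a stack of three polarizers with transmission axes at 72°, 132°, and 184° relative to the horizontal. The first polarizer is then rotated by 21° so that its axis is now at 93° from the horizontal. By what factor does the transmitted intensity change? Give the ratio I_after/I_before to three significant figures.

Before rotation:
I₁ = I₀ cos²(72° − 0°) = I₀ cos²(72°) = 0.09549 I₀.
I₂ = I₁ cos²(132° − 72°) = 0.09549 I₀ · cos²(60°) = 0.02387 I₀.
I₃ = I₂ cos²(184° − 132°) = 0.02387 I₀ · cos²(52°) = 0.009049 I₀.
After rotation:
I₁ = I₀ cos²(93° − 0°) = I₀ cos²(87°) = 0.002739 I₀.
I₂ = I₁ cos²(132° − 93°) = 0.002739 I₀ · cos²(39°) = 0.001654 I₀.
I₃ = I₂ cos²(184° − 132°) = 0.001654 I₀ · cos²(52°) = 0.000627 I₀.
Ratio = 0.000627 / 0.009049 = 0.06929.

I_new/I_old ≈ 0.0693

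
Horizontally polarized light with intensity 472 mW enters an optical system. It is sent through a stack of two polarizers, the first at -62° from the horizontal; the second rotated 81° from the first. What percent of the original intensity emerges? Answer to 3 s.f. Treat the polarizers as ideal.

≈ 0.539%

By Malus's law, I₁ = 472 mW · cos²(62°) = 104 mW.
I₂ = I₁ · cos²(81°) = 104 · 0.02447 = 2.546 mW.
That is 0.5394% of the incident intensity.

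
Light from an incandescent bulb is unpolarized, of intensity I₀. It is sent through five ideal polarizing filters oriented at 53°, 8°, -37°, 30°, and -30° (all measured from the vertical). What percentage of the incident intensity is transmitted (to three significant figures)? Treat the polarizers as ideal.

≈ 0.477%

Unpolarized light through the first polarizer → I₁ = ½ I₀, now polarized at 53°.
I₂ = I₁ cos²(8° − 53°) = 0.5 I₀ · cos²(45°) = 0.25 I₀.
I₃ = I₂ cos²(-37° − 8°) = 0.25 I₀ · cos²(45°) = 0.125 I₀.
I₄ = I₃ cos²(30° + 37°) = 0.125 I₀ · cos²(67°) = 0.01908 I₀.
I₅ = I₄ cos²(-30° − 30°) = 0.01908 I₀ · cos²(60°) = 0.004771 I₀.
That is 0.4771% of the incident intensity.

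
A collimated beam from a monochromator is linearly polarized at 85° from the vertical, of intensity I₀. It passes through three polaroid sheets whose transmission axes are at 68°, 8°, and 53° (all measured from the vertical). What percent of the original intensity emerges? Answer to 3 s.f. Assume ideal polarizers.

I₁ = I₀ cos²(68° − 85°) = I₀ cos²(17°) = 0.9145 I₀.
I₂ = I₁ cos²(8° − 68°) = 0.9145 I₀ · cos²(60°) = 0.2286 I₀.
I₃ = I₂ cos²(53° − 8°) = 0.2286 I₀ · cos²(45°) = 0.1143 I₀.
That is 11.43% of the incident intensity.

≈ 11.4%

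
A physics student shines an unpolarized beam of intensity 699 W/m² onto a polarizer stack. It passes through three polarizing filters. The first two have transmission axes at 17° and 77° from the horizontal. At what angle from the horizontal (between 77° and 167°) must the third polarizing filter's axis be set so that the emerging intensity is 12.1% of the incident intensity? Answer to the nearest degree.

Unpolarized light through the first polarizer → I₁ = ½ I₀, now polarized at 17°.
I₂ = I₁ cos²(77° − 17°) = 0.5 I₀ · cos²(60°) = 0.125 I₀.
Need I₃/I₀ = 0.121, so cos²(θ − 77°) = 0.121 / 0.125 = 0.968.
θ − 77° = arccos(√0.968) = 10.3°, giving θ ≈ 77 + 10.3 = 87.3°.

θ ≈ 87°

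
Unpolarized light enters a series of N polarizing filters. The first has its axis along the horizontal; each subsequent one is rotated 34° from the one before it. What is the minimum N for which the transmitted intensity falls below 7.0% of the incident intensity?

N = 7

First polarizer halves the unpolarized light: factor 1/2.
Each further stage multiplies by cos²(34°) = 0.6873.
After N polarizers: T = 0.5·0.6873^(N−1). Require T < 0.070 ⇒ N−1 > ln(0.070/0.5)/ln(0.6873) = 5.24, so N−1 ≥ 6 and N = 7.
Check: N=7 gives T = 0.05271 < 0.070; N=6 gives T = 0.07669.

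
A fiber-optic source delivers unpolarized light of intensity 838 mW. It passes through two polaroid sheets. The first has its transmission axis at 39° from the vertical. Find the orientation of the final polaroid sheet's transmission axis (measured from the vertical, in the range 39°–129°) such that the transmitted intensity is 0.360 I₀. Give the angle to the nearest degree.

Unpolarized light through the first polarizer → I₁ = ½ I₀, now polarized at 39°.
Need I₂/I₀ = 0.36, so cos²(θ − 39°) = 0.36 / 0.5 = 0.72.
θ − 39° = arccos(√0.72) = 31.9°, giving θ ≈ 39 + 31.9 = 70.9°.

θ ≈ 71°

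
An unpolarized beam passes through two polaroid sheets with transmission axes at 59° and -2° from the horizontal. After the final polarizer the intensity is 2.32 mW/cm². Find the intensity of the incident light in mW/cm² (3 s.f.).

Unpolarized light through the first polarizer → I₁ = ½ I₀, now polarized at 59°.
I₂ = I₁ cos²(-2° − 59°) = 0.5 I₀ · cos²(61°) = 0.1175 I₀.
So 2.32 mW/cm² = 0.1175 I₀, giving I₀ = 2.32/0.1175 = 19.74 mW/cm².

I₀ ≈ 19.7 mW/cm²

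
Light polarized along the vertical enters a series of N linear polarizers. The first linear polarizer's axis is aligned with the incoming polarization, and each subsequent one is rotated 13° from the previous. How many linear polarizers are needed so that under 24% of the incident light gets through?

First polarizer is aligned with the polarization: full transmission.
Each further stage multiplies by cos²(13°) = 0.9494.
After N polarizers: T = 0.9494^(N−1). Require T < 0.24 ⇒ N−1 > ln(0.24)/ln(0.9494) = 27.48, so N−1 ≥ 28 and N = 29.
Check: N=29 gives T = 0.2336 < 0.24; N=28 gives T = 0.2461.

N = 29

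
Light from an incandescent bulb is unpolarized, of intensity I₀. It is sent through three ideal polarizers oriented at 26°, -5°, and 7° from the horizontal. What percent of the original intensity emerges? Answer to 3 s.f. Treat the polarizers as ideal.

Unpolarized light through the first polarizer → I₁ = ½ I₀, now polarized at 26°.
I₂ = I₁ cos²(-5° − 26°) = 0.5 I₀ · cos²(31°) = 0.3674 I₀.
I₃ = I₂ cos²(7° + 5°) = 0.3674 I₀ · cos²(12°) = 0.3515 I₀.
That is 35.15% of the incident intensity.

≈ 35.1%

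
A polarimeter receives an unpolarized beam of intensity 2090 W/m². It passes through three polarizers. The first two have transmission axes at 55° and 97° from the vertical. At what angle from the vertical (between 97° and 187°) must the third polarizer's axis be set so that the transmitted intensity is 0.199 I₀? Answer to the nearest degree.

Unpolarized light through the first polarizer → I₁ = ½ I₀, now polarized at 55°.
I₂ = I₁ cos²(97° − 55°) = 0.5 I₀ · cos²(42°) = 0.2761 I₀.
Need I₃/I₀ = 0.199, so cos²(θ − 97°) = 0.199 / 0.2761 = 0.7207.
θ − 97° = arccos(√0.7207) = 31.9°, giving θ ≈ 97 + 31.9 = 128.9°.

θ ≈ 129°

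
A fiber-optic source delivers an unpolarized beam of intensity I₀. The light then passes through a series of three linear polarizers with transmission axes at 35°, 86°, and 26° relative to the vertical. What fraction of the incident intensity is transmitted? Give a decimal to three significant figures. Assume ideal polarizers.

≈ 0.0495 I₀

Unpolarized light through the first polarizer → I₁ = ½ I₀, now polarized at 35°.
I₂ = I₁ cos²(86° − 35°) = 0.5 I₀ · cos²(51°) = 0.198 I₀.
I₃ = I₂ cos²(26° − 86°) = 0.198 I₀ · cos²(60°) = 0.04951 I₀.
Transmitted fraction = 0.04951.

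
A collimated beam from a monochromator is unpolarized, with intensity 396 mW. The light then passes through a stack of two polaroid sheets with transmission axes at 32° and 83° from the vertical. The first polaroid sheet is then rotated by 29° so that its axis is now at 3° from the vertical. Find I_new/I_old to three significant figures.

I_new/I_old ≈ 0.0761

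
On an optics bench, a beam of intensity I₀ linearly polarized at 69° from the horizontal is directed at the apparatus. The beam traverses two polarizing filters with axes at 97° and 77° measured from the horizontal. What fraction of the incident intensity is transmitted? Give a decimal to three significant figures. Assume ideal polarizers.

By Malus's law, I₁ = I₀ cos²(97° − 69°) = I₀ cos²(28°) = 0.7796 I₀.
I₂ = I₁ cos²(77° − 97°) = 0.7796 I₀ · cos²(20°) = 0.6884 I₀.
Transmitted fraction = 0.6884.

≈ 0.688 I₀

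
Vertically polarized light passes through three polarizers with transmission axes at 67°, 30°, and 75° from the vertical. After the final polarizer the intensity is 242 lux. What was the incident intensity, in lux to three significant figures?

I₁ = I₀ cos²(67° − 0°) = I₀ cos²(67°) = 0.1527 I₀.
I₂ = I₁ cos²(30° − 67°) = 0.1527 I₀ · cos²(37°) = 0.09738 I₀.
I₃ = I₂ cos²(75° − 30°) = 0.09738 I₀ · cos²(45°) = 0.04869 I₀.
So 242 lux = 0.04869 I₀, giving I₀ = 242/0.04869 = 4970 lux.

I₀ ≈ 4970 lux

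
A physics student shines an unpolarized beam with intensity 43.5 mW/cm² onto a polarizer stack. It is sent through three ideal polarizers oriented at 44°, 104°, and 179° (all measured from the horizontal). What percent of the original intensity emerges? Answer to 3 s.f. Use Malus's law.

≈ 0.837%

Unpolarized light through the first polarizer → I₁ = 43.5 mW/cm²/2 = 21.75 mW/cm², polarized at 44°.
I₂ = I₁ · cos²(60°) = 21.75 · 0.25 = 5.438 mW/cm².
I₃ = I₂ · cos²(75°) = 5.438 · 0.06699 = 0.3642 mW/cm².
That is 0.8373% of the incident intensity.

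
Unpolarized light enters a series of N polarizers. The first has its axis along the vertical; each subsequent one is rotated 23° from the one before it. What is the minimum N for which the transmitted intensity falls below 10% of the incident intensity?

First polarizer halves the unpolarized light: factor 1/2.
Each further stage multiplies by cos²(23°) = 0.8473.
After N polarizers: T = 0.5·0.8473^(N−1). Require T < 0.10 ⇒ N−1 > ln(0.10/0.5)/ln(0.8473) = 9.71, so N−1 ≥ 10 and N = 11.
Check: N=11 gives T = 0.09539 < 0.10; N=10 gives T = 0.1126.

N = 11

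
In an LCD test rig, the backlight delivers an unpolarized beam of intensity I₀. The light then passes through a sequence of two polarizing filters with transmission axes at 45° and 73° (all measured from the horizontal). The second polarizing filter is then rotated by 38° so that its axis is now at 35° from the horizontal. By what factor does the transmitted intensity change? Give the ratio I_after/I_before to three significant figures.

I_new/I_old ≈ 1.24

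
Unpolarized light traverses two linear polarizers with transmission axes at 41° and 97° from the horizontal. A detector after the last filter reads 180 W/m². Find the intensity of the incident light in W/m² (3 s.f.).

Unpolarized light through the first polarizer → I₁ = ½ I₀, now polarized at 41°.
I₂ = I₁ cos²(97° − 41°) = 0.5 I₀ · cos²(56°) = 0.1563 I₀.
So 180 W/m² = 0.1563 I₀, giving I₀ = 180/0.1563 = 1151 W/m².

I₀ ≈ 1150 W/m²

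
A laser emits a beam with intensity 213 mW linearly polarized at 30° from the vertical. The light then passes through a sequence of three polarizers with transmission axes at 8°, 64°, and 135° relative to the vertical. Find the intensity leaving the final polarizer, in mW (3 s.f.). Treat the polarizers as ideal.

I ≈ 6.07 mW

By Malus's law, I₁ = 213 mW · cos²(22°) = 183.1 mW.
I₂ = I₁ · cos²(56°) = 183.1 · 0.3127 = 57.26 mW.
I₃ = I₂ · cos²(71°) = 57.26 · 0.106 = 6.069 mW.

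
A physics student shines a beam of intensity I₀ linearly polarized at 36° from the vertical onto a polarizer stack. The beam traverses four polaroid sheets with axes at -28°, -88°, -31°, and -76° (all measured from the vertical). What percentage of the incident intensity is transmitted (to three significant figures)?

≈ 0.713%

By Malus's law, I₁ = I₀ cos²(-28° − 36°) = I₀ cos²(64°) = 0.1922 I₀.
I₂ = I₁ cos²(-88° + 28°) = 0.1922 I₀ · cos²(60°) = 0.04804 I₀.
I₃ = I₂ cos²(-31° + 88°) = 0.04804 I₀ · cos²(57°) = 0.01425 I₀.
I₄ = I₃ cos²(-76° + 31°) = 0.01425 I₀ · cos²(45°) = 0.007125 I₀.
That is 0.7125% of the incident intensity.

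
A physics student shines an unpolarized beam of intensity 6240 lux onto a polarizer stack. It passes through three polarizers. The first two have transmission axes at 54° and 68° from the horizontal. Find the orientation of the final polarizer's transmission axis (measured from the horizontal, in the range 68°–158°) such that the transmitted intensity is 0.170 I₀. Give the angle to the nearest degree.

θ ≈ 121°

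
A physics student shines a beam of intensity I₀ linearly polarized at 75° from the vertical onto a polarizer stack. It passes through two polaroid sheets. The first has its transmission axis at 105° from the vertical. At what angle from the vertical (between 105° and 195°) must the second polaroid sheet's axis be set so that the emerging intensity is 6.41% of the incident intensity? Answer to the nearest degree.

θ ≈ 178°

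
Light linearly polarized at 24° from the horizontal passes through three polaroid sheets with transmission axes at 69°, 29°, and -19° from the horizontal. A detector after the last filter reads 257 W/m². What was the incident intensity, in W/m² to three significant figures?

By Malus's law, I₁ = I₀ cos²(69° − 24°) = I₀ cos²(45°) = 0.5 I₀.
I₂ = I₁ cos²(29° − 69°) = 0.5 I₀ · cos²(40°) = 0.2934 I₀.
I₃ = I₂ cos²(-19° − 29°) = 0.2934 I₀ · cos²(48°) = 0.1314 I₀.
So 257 W/m² = 0.1314 I₀, giving I₀ = 257/0.1314 = 1956 W/m².

I₀ ≈ 1960 W/m²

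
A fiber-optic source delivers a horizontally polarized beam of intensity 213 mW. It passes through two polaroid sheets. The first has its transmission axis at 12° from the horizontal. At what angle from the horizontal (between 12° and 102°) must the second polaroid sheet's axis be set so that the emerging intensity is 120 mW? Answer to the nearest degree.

θ ≈ 52°

I₁ = I₀ cos²(12° − 0°) = I₀ cos²(12°) = 0.9568 I₀.
Target fraction: 120 / 213 mW = 0.5634 of I₀.
Need I₂/I₀ = 0.5634, so cos²(θ − 12°) = 0.5634 / 0.9568 = 0.5888.
θ − 12° = arccos(√0.5888) = 39.9°, giving θ ≈ 12 + 39.9 = 51.9°.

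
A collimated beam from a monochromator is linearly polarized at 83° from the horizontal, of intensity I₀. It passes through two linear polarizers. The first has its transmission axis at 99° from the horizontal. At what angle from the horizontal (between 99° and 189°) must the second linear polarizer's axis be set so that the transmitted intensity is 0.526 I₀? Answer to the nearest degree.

θ ≈ 140°

By Malus's law, I₁ = I₀ cos²(99° − 83°) = I₀ cos²(16°) = 0.924 I₀.
Need I₂/I₀ = 0.526, so cos²(θ − 99°) = 0.526 / 0.924 = 0.5692.
θ − 99° = arccos(√0.5692) = 41.0°, giving θ ≈ 99 + 41.0 = 140.0°.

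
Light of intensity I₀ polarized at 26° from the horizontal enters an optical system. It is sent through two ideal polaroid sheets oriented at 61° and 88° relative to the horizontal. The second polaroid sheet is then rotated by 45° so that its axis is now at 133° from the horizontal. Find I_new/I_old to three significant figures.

Before rotation:
I₁ = I₀ cos²(61° − 26°) = I₀ cos²(35°) = 0.671 I₀.
I₂ = I₁ cos²(88° − 61°) = 0.671 I₀ · cos²(27°) = 0.5327 I₀.
After rotation:
I₁ = I₀ cos²(61° − 26°) = I₀ cos²(35°) = 0.671 I₀.
I₂ = I₁ cos²(133° − 61°) = 0.671 I₀ · cos²(72°) = 0.06408 I₀.
Ratio = 0.06408 / 0.5327 = 0.1203.

I_new/I_old ≈ 0.120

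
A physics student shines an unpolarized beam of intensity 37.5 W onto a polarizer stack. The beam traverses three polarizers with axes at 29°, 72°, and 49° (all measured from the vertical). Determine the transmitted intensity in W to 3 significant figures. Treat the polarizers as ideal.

I ≈ 8.50 W

Unpolarized light through the first polarizer → I₁ = 37.5 W/2 = 18.75 W, polarized at 29°.
I₂ = I₁ · cos²(43°) = 18.75 · 0.5349 = 10.03 W.
I₃ = I₂ · cos²(23°) = 10.03 · 0.8473 = 8.498 W.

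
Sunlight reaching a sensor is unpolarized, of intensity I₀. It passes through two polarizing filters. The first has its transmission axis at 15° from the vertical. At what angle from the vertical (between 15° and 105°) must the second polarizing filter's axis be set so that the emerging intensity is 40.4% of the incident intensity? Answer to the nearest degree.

Unpolarized light through the first polarizer → I₁ = ½ I₀, now polarized at 15°.
Need I₂/I₀ = 0.404, so cos²(θ − 15°) = 0.404 / 0.5 = 0.808.
θ − 15° = arccos(√0.808) = 26.0°, giving θ ≈ 15 + 26.0 = 41.0°.

θ ≈ 41°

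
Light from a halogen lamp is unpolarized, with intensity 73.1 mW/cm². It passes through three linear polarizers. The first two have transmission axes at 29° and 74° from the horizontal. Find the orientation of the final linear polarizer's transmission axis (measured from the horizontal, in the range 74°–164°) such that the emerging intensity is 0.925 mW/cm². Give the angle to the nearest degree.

Unpolarized light through the first polarizer → I₁ = ½ I₀, now polarized at 29°.
I₂ = I₁ cos²(74° − 29°) = 0.5 I₀ · cos²(45°) = 0.25 I₀.
Target fraction: 0.925 / 73.1 mW/cm² = 0.01265 of I₀.
Need I₃/I₀ = 0.01265, so cos²(θ − 74°) = 0.01265 / 0.25 = 0.05062.
θ − 74° = arccos(√0.05062) = 77.0°, giving θ ≈ 74 + 77.0 = 151.0°.

θ ≈ 151°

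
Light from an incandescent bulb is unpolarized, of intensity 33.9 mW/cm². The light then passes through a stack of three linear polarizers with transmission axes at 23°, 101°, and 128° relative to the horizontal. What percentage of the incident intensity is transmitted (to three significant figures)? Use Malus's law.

≈ 1.72%

Unpolarized light through the first polarizer → I₁ = 33.9 mW/cm²/2 = 16.95 mW/cm², polarized at 23°.
I₂ = I₁ · cos²(78°) = 16.95 · 0.04323 = 0.7327 mW/cm².
I₃ = I₂ · cos²(27°) = 0.7327 · 0.7939 = 0.5817 mW/cm².
That is 1.716% of the incident intensity.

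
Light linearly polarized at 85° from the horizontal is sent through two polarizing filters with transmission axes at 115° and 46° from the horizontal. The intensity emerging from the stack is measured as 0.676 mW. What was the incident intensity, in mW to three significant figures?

I₁ = I₀ cos²(115° − 85°) = I₀ cos²(30°) = 0.75 I₀.
I₂ = I₁ cos²(46° − 115°) = 0.75 I₀ · cos²(69°) = 0.09632 I₀.
So 0.676 mW = 0.09632 I₀, giving I₀ = 0.676/0.09632 = 7.018 mW.

I₀ ≈ 7.02 mW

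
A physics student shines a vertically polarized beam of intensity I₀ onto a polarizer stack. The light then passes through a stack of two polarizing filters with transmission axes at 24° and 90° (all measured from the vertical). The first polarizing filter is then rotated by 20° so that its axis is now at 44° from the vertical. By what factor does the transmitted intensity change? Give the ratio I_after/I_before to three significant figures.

I_new/I_old ≈ 1.81

Before rotation:
I₁ = I₀ cos²(24° − 0°) = I₀ cos²(24°) = 0.8346 I₀.
I₂ = I₁ cos²(90° − 24°) = 0.8346 I₀ · cos²(66°) = 0.1381 I₀.
After rotation:
I₁ = I₀ cos²(44° − 0°) = I₀ cos²(44°) = 0.5174 I₀.
I₂ = I₁ cos²(90° − 44°) = 0.5174 I₀ · cos²(46°) = 0.2497 I₀.
Ratio = 0.2497 / 0.1381 = 1.809.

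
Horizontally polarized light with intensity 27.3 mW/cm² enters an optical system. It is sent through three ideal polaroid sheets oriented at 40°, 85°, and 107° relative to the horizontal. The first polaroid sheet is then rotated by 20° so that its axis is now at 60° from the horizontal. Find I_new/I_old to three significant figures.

Before rotation:
By Malus's law, I₁ = I₀ cos²(40° − 0°) = I₀ cos²(40°) = 0.5868 I₀.
I₂ = I₁ cos²(85° − 40°) = 0.5868 I₀ · cos²(45°) = 0.2934 I₀.
I₃ = I₂ cos²(107° − 85°) = 0.2934 I₀ · cos²(22°) = 0.2522 I₀.
After rotation:
I₁ = I₀ cos²(60° − 0°) = I₀ cos²(60°) = 0.25 I₀.
I₂ = I₁ cos²(85° − 60°) = 0.25 I₀ · cos²(25°) = 0.2053 I₀.
I₃ = I₂ cos²(107° − 85°) = 0.2053 I₀ · cos²(22°) = 0.1765 I₀.
Ratio = 0.1765 / 0.2522 = 0.6999.

I_new/I_old ≈ 0.700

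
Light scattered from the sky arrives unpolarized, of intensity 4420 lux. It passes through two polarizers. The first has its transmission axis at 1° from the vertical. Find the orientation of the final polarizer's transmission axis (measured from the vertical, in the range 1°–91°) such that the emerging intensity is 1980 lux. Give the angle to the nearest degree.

Unpolarized light through the first polarizer → I₁ = ½ I₀, now polarized at 1°.
Target fraction: 1980 / 4420 lux = 0.448 of I₀.
Need I₂/I₀ = 0.448, so cos²(θ − 1°) = 0.448 / 0.5 = 0.8959.
θ − 1° = arccos(√0.8959) = 18.8°, giving θ ≈ 1 + 18.8 = 19.8°.

θ ≈ 20°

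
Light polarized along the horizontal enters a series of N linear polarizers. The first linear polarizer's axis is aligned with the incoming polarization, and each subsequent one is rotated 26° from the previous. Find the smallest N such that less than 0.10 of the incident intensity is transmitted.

N = 12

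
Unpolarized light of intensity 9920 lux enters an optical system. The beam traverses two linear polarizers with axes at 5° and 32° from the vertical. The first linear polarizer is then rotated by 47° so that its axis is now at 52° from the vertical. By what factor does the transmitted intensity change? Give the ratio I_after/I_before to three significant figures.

I_new/I_old ≈ 1.11

Before rotation:
Unpolarized light through the first polarizer → I₁ = ½ I₀, now polarized at 5°.
I₂ = I₁ cos²(32° − 5°) = 0.5 I₀ · cos²(27°) = 0.3969 I₀.
After rotation:
Unpolarized light through the first polarizer → I₁ = ½ I₀, now polarized at 52°.
I₂ = I₁ cos²(32° − 52°) = 0.5 I₀ · cos²(20°) = 0.4415 I₀.
Ratio = 0.4415 / 0.3969 = 1.112.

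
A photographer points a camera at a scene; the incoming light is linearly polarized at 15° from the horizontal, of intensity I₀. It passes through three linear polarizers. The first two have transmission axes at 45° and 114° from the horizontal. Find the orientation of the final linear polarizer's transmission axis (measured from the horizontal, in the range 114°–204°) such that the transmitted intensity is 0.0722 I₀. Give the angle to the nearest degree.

θ ≈ 144°

I₁ = I₀ cos²(45° − 15°) = I₀ cos²(30°) = 0.75 I₀.
I₂ = I₁ cos²(114° − 45°) = 0.75 I₀ · cos²(69°) = 0.09632 I₀.
Need I₃/I₀ = 0.0722, so cos²(θ − 114°) = 0.0722 / 0.09632 = 0.7496.
θ − 114° = arccos(√0.7496) = 30.0°, giving θ ≈ 114 + 30.0 = 144.0°.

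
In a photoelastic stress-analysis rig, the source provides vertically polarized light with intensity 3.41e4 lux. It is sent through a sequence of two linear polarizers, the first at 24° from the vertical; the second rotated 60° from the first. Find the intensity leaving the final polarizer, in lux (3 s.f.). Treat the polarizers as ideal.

I ≈ 7110 lux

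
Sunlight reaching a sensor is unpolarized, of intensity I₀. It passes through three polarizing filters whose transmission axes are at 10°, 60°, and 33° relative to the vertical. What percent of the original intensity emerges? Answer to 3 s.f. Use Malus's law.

≈ 16.4%

Unpolarized light through the first polarizer → I₁ = ½ I₀, now polarized at 10°.
I₂ = I₁ cos²(60° − 10°) = 0.5 I₀ · cos²(50°) = 0.2066 I₀.
I₃ = I₂ cos²(33° − 60°) = 0.2066 I₀ · cos²(27°) = 0.164 I₀.
That is 16.4% of the incident intensity.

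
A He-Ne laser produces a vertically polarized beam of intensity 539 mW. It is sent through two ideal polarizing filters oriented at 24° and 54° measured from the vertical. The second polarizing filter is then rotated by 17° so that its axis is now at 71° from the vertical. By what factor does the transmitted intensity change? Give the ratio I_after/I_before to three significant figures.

I_new/I_old ≈ 0.620

Before rotation:
I₁ = I₀ cos²(24° − 0°) = I₀ cos²(24°) = 0.8346 I₀.
I₂ = I₁ cos²(54° − 24°) = 0.8346 I₀ · cos²(30°) = 0.6259 I₀.
After rotation:
I₁ = I₀ cos²(24° − 0°) = I₀ cos²(24°) = 0.8346 I₀.
I₂ = I₁ cos²(71° − 24°) = 0.8346 I₀ · cos²(47°) = 0.3882 I₀.
Ratio = 0.3882 / 0.6259 = 0.6202.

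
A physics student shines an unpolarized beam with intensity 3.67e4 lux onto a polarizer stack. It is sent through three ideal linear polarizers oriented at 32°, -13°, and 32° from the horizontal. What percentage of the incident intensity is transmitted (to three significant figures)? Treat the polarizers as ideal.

Unpolarized light through the first polarizer → I₁ = 3.67e4 lux/2 = 1.835e+04 lux, polarized at 32°.
I₂ = I₁ · cos²(45°) = 1.835e+04 · 0.5 = 9175 lux.
I₃ = I₂ · cos²(45°) = 9175 · 0.5 = 4588 lux.
That is 12.5% of the incident intensity.

≈ 12.5%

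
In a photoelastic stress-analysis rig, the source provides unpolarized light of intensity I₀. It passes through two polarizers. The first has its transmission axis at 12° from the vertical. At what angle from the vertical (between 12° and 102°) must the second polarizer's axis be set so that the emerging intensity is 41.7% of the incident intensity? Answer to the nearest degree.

θ ≈ 36°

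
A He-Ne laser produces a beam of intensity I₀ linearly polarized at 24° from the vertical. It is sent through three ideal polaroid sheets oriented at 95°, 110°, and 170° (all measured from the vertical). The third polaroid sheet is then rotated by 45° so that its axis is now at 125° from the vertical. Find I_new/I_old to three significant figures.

I_new/I_old ≈ 3.73

Before rotation:
By Malus's law, I₁ = I₀ cos²(95° − 24°) = I₀ cos²(71°) = 0.106 I₀.
I₂ = I₁ cos²(110° − 95°) = 0.106 I₀ · cos²(15°) = 0.09889 I₀.
I₃ = I₂ cos²(170° − 110°) = 0.09889 I₀ · cos²(60°) = 0.02472 I₀.
After rotation:
I₁ = I₀ cos²(95° − 24°) = I₀ cos²(71°) = 0.106 I₀.
I₂ = I₁ cos²(110° − 95°) = 0.106 I₀ · cos²(15°) = 0.09889 I₀.
I₃ = I₂ cos²(125° − 110°) = 0.09889 I₀ · cos²(15°) = 0.09227 I₀.
Ratio = 0.09227 / 0.02472 = 3.732.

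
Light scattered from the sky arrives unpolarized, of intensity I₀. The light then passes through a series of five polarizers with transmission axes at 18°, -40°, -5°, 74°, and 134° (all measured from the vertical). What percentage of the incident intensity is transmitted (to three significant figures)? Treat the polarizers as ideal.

Unpolarized light through the first polarizer → I₁ = ½ I₀, now polarized at 18°.
I₂ = I₁ cos²(-40° − 18°) = 0.5 I₀ · cos²(58°) = 0.1404 I₀.
I₃ = I₂ cos²(-5° + 40°) = 0.1404 I₀ · cos²(35°) = 0.09421 I₀.
I₄ = I₃ cos²(74° + 5°) = 0.09421 I₀ · cos²(79°) = 0.00343 I₀.
I₅ = I₄ cos²(134° − 74°) = 0.00343 I₀ · cos²(60°) = 0.0008575 I₀.
That is 0.08575% of the incident intensity.

≈ 0.0858%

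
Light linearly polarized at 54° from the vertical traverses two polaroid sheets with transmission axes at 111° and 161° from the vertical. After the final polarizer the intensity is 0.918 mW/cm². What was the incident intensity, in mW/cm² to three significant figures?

I₀ ≈ 7.49 mW/cm²

By Malus's law, I₁ = I₀ cos²(111° − 54°) = I₀ cos²(57°) = 0.2966 I₀.
I₂ = I₁ cos²(161° − 111°) = 0.2966 I₀ · cos²(50°) = 0.1226 I₀.
So 0.918 mW/cm² = 0.1226 I₀, giving I₀ = 0.918/0.1226 = 7.49 mW/cm².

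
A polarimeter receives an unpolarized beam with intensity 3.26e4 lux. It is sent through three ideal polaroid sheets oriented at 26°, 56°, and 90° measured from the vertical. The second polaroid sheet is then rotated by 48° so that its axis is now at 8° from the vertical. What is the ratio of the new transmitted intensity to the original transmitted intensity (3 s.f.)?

Before rotation:
Unpolarized light through the first polarizer → I₁ = ½ I₀, now polarized at 26°.
I₂ = I₁ cos²(56° − 26°) = 0.5 I₀ · cos²(30°) = 0.375 I₀.
I₃ = I₂ cos²(90° − 56°) = 0.375 I₀ · cos²(34°) = 0.2577 I₀.
After rotation:
Unpolarized light through the first polarizer → I₁ = ½ I₀, now polarized at 26°.
I₂ = I₁ cos²(8° − 26°) = 0.5 I₀ · cos²(18°) = 0.4523 I₀.
I₃ = I₂ cos²(90° − 8°) = 0.4523 I₀ · cos²(82°) = 0.00876 I₀.
Ratio = 0.00876 / 0.2577 = 0.03399.

I_new/I_old ≈ 0.0340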